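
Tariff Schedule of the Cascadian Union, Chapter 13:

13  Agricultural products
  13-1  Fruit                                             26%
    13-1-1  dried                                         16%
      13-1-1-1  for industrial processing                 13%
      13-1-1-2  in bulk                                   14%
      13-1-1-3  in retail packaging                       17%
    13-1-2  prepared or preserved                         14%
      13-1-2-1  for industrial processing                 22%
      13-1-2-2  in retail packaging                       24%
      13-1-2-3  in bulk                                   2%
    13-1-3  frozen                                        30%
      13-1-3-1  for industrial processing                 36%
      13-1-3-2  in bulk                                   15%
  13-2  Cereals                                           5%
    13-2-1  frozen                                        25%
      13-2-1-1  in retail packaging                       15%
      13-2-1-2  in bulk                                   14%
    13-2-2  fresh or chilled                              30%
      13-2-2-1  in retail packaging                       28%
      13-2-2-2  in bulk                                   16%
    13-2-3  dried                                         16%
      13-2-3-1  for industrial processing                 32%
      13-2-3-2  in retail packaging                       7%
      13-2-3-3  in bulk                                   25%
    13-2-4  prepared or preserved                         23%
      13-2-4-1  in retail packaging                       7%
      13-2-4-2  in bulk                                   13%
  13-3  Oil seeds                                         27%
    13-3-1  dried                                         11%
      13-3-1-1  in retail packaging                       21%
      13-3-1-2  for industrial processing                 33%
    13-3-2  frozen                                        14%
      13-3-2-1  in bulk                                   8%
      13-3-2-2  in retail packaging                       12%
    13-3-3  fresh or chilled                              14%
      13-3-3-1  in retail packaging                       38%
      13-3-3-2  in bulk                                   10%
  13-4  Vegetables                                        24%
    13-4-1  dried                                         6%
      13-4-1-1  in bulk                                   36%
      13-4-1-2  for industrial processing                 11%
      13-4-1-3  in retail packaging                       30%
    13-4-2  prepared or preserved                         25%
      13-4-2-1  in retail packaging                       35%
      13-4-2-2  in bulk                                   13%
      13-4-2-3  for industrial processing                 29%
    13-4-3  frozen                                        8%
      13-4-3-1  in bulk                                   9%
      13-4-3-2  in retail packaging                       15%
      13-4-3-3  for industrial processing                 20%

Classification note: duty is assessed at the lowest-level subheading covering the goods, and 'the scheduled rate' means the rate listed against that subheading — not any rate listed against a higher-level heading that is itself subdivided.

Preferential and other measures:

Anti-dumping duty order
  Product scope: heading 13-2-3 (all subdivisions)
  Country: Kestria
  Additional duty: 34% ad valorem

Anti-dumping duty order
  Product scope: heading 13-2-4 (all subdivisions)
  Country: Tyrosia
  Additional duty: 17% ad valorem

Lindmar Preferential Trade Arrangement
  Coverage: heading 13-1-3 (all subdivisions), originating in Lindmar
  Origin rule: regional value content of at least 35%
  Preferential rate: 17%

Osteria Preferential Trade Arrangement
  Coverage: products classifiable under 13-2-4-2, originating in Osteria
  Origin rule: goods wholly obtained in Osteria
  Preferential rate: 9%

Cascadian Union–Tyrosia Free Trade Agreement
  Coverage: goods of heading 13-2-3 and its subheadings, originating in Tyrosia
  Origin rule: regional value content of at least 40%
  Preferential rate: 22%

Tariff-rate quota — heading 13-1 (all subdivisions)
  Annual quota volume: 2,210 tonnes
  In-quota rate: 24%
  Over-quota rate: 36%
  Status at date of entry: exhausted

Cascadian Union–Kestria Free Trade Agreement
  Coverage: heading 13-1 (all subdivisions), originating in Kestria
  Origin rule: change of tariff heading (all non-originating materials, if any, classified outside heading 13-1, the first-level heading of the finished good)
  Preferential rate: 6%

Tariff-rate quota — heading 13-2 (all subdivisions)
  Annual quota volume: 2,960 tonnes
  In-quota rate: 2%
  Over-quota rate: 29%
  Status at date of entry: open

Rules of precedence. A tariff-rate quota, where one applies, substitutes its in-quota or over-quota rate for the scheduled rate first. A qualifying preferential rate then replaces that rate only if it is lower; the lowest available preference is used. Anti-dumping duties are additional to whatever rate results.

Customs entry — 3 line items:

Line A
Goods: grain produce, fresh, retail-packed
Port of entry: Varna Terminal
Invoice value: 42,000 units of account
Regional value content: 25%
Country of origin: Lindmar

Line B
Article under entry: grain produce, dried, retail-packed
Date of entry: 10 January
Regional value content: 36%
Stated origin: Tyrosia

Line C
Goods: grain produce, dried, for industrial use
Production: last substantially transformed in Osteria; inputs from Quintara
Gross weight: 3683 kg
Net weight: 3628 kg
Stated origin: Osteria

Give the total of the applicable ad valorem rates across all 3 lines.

6%

Line A: grain → 13-2; fresh → 13-2-2; retail-packed → 13-2-2-1. Scheduled 28%. quota on 13-2 open → in-quota 2%; Lindmar agreement on 13-1-3: 13-2-2-1 not covered. → 2%.
Line B: grain → 13-2; dried → 13-2-3; retail-packed → 13-2-3-2. Scheduled 7%. quota on 13-2 open → in-quota 2%; Tyrosia agreement on 13-2-3: RVC < 40%. → 2%.
Line C: grain → 13-2; dried → 13-2-3; for industrial use → 13-2-3-1. Scheduled 32%. quota on 13-2 open → in-quota 2%; Osteria agreement on 13-2-4-2: 13-2-3-1 not covered. → 2%.
Sum: 2% + 2% + 2% = 6%.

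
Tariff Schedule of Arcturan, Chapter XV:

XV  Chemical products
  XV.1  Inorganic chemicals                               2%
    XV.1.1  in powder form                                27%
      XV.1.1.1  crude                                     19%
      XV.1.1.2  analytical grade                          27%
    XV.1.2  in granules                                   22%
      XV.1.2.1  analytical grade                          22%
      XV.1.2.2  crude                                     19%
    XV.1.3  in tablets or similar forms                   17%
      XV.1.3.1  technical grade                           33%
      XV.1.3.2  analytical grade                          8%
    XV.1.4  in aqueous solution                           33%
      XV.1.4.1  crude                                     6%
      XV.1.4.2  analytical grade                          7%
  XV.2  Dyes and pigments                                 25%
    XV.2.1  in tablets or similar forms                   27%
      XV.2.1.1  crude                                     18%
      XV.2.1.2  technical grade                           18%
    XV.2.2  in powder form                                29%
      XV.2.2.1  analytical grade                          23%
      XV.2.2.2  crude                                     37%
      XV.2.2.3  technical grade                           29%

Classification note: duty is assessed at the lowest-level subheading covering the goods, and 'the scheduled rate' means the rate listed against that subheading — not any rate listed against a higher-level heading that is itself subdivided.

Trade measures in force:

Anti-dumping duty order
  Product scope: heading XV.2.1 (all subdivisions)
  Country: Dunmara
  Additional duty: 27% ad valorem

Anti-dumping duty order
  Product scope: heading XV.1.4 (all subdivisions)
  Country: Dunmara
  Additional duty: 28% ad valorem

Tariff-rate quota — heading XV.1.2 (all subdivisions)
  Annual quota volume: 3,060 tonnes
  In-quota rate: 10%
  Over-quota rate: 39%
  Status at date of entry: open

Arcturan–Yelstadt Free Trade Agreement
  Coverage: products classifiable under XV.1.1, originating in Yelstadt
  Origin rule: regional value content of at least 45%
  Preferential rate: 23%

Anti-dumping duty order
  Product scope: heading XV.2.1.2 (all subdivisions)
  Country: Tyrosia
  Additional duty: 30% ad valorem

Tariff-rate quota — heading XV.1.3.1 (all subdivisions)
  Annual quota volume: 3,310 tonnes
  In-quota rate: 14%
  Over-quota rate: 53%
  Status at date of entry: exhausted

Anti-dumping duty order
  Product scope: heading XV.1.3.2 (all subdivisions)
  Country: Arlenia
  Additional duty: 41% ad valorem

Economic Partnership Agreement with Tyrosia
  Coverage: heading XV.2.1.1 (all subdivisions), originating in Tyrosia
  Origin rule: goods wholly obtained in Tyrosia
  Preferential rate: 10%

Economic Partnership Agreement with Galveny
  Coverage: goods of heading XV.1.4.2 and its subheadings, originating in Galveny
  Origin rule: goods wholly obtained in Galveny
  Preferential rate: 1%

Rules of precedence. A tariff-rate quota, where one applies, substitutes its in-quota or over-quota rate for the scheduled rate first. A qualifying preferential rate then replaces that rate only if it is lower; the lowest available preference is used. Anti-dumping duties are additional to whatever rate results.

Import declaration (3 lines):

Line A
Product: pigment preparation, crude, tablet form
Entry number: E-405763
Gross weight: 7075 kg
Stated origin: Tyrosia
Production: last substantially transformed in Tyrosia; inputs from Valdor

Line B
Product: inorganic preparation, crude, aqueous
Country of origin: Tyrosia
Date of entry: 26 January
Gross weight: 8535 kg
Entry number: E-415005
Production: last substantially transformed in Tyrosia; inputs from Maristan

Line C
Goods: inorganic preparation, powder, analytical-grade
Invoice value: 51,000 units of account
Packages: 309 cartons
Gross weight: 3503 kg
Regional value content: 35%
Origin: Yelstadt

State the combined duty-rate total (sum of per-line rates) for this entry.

Line A: pigment → XV.2; tablet form → XV.2.1; crude → XV.2.1.1. Scheduled 18%. Tyrosia agreement on XV.2.1.1: not wholly obtained. → 18%.
Line B: inorganic → XV.1; aqueous → XV.1.4; crude → XV.1.4.1. Scheduled 6%. Tyrosia agreement on XV.2.1.1: XV.1.4.1 not covered. → 6%.
Line C: inorganic → XV.1; powder → XV.1.1; analytical-grade → XV.1.1.2. Scheduled 27%. Yelstadt agreement on XV.1.1: RVC < 45%. → 27%.
Sum: 18% + 6% + 27% = 51%.

51%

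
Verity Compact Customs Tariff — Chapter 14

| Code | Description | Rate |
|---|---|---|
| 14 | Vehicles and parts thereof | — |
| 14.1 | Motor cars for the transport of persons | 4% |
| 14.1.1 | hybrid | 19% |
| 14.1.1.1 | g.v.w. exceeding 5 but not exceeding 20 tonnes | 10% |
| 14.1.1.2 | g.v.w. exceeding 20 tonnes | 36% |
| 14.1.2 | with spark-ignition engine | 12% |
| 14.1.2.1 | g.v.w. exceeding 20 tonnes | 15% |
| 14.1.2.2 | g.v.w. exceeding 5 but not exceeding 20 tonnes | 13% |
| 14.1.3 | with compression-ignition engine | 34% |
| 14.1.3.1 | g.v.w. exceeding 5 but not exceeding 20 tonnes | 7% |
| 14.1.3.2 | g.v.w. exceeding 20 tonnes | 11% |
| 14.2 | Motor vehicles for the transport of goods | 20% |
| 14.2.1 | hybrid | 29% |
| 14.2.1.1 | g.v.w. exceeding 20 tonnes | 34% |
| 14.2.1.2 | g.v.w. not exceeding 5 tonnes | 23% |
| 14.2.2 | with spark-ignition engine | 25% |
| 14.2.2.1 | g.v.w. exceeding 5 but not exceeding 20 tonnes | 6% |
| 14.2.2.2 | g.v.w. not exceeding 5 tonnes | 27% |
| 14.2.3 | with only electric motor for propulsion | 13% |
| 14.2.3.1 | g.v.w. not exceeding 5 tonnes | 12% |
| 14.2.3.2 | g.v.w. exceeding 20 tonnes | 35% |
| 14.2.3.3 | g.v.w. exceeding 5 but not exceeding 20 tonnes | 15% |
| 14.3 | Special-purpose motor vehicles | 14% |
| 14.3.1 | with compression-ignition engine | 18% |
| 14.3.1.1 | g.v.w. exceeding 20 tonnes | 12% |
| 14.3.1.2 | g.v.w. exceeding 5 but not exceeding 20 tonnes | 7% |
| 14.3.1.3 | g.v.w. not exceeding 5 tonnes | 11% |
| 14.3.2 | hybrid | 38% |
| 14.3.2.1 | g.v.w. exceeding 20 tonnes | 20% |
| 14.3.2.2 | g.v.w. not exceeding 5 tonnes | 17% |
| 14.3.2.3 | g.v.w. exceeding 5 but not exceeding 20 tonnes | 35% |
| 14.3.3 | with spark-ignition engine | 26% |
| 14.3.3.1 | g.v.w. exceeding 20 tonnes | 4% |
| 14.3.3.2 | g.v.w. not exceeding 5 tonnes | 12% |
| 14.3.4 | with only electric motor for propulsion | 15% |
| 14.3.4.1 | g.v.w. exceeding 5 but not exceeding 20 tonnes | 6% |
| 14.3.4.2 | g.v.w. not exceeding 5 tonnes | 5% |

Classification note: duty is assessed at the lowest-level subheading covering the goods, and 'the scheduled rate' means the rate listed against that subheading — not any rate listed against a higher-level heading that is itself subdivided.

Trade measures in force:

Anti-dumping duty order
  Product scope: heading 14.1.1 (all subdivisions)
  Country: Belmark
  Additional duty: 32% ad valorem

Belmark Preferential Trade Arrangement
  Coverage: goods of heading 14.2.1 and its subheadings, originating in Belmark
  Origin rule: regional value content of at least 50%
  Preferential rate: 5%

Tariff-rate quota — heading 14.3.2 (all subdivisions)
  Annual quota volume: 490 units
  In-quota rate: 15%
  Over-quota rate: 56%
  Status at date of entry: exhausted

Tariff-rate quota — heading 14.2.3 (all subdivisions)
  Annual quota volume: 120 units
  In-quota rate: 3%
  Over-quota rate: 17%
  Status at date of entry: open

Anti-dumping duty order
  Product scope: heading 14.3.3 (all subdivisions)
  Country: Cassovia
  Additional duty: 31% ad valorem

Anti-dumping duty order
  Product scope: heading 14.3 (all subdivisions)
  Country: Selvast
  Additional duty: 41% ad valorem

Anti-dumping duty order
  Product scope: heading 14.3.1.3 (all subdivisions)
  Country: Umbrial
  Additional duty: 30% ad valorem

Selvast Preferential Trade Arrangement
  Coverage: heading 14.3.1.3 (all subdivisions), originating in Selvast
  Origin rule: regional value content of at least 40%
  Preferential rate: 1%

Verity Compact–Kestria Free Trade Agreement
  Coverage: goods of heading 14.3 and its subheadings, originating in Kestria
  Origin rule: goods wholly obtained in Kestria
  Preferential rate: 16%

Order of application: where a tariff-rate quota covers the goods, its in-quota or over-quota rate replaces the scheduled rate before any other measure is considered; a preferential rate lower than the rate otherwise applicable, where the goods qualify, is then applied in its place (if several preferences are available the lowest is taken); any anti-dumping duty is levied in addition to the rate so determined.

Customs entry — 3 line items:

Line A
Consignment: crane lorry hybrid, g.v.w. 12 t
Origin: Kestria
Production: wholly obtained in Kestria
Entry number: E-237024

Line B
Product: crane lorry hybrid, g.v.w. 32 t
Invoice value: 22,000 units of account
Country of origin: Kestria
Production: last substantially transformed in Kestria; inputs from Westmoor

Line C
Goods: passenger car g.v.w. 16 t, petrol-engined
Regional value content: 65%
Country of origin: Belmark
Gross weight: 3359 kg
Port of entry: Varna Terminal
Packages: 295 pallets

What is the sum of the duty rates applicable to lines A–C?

85%

Line A: crane lorry → 14.3; hybrid → 14.3.2; g.v.w. 12 t → 14.3.2.3. Scheduled 35%. quota on 14.3.2 exhausted → over-quota 56%; Kestria agreement on 14.3: wholly obtained → 16% available; preferential 16%. → 16%.
Line B: crane lorry → 14.3; hybrid → 14.3.2; g.v.w. 32 t → 14.3.2.1. Scheduled 20%. quota on 14.3.2 exhausted → over-quota 56%; Kestria agreement on 14.3: not wholly obtained. → 56%.
Line C: passenger car → 14.1; petrol-engined → 14.1.2; g.v.w. 16 t → 14.1.2.2. Scheduled 13%. Belmark agreement on 14.2.1: 14.1.2.2 not covered. → 13%.
Sum: 16% + 56% + 13% = 85%.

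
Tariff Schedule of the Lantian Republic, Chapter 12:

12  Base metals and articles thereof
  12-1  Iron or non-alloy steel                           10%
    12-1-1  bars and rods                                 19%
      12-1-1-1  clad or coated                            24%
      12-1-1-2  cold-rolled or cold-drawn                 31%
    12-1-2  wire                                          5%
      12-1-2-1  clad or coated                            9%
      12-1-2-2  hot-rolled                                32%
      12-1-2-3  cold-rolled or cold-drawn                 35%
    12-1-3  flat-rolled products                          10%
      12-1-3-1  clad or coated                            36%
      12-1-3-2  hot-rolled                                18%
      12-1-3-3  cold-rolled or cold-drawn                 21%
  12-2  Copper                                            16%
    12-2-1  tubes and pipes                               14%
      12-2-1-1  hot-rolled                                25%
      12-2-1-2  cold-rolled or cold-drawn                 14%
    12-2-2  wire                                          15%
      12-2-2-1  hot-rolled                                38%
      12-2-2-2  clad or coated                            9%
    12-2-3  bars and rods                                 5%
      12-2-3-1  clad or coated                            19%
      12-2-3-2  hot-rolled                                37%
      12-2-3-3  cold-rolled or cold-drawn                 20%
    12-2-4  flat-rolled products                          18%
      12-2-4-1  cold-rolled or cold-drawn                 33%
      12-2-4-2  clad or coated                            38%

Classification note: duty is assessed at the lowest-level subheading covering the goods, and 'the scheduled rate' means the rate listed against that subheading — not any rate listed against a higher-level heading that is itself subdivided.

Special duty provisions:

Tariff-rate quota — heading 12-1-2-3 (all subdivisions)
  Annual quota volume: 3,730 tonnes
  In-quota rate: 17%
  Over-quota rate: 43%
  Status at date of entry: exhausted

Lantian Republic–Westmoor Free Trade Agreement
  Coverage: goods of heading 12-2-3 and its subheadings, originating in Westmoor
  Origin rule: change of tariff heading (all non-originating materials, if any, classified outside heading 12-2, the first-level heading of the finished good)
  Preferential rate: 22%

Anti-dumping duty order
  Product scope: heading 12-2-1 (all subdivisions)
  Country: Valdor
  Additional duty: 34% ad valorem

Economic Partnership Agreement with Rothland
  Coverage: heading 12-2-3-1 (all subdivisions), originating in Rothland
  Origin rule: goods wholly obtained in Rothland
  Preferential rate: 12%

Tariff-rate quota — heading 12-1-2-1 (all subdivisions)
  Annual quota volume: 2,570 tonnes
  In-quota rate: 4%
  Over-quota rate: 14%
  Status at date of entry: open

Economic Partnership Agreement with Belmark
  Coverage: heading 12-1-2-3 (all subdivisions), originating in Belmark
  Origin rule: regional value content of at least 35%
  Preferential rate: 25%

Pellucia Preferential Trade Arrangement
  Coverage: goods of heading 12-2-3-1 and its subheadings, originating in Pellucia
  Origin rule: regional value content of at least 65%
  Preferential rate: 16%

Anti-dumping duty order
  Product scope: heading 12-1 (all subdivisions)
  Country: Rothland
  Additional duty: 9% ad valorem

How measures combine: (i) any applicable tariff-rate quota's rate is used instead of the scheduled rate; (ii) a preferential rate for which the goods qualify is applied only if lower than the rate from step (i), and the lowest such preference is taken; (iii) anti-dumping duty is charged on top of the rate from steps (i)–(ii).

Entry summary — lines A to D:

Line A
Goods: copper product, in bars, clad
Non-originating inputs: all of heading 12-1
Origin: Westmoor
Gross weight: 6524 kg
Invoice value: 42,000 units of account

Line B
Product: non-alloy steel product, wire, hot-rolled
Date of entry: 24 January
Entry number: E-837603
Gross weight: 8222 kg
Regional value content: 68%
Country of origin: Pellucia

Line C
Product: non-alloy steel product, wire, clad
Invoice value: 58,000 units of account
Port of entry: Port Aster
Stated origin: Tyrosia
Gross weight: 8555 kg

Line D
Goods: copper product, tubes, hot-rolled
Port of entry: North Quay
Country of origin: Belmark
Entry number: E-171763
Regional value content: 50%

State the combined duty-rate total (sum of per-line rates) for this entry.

Line A: copper → 12-2; in bars → 12-2-3; clad → 12-2-3-1. Scheduled 19%. Westmoor agreement on 12-2-3: CTH met → 22% available; preference 22% not lower than 19% → no reduction. → 19%.
Line B: non-alloy steel → 12-1; wire → 12-1-2; hot-rolled → 12-1-2-2. Scheduled 32%. Pellucia agreement on 12-2-3-1: 12-1-2-2 not covered. → 32%.
Line C: non-alloy steel → 12-1; wire → 12-1-2; clad → 12-1-2-1. Scheduled 9%. quota on 12-1-2-1 open → in-quota 4%. → 4%.
Line D: copper → 12-2; tubes → 12-2-1; hot-rolled → 12-2-1-1. Scheduled 25%. Belmark agreement on 12-1-2-3: 12-2-1-1 not covered. → 25%.
Sum: 19% + 32% + 4% + 25% = 80%.

80%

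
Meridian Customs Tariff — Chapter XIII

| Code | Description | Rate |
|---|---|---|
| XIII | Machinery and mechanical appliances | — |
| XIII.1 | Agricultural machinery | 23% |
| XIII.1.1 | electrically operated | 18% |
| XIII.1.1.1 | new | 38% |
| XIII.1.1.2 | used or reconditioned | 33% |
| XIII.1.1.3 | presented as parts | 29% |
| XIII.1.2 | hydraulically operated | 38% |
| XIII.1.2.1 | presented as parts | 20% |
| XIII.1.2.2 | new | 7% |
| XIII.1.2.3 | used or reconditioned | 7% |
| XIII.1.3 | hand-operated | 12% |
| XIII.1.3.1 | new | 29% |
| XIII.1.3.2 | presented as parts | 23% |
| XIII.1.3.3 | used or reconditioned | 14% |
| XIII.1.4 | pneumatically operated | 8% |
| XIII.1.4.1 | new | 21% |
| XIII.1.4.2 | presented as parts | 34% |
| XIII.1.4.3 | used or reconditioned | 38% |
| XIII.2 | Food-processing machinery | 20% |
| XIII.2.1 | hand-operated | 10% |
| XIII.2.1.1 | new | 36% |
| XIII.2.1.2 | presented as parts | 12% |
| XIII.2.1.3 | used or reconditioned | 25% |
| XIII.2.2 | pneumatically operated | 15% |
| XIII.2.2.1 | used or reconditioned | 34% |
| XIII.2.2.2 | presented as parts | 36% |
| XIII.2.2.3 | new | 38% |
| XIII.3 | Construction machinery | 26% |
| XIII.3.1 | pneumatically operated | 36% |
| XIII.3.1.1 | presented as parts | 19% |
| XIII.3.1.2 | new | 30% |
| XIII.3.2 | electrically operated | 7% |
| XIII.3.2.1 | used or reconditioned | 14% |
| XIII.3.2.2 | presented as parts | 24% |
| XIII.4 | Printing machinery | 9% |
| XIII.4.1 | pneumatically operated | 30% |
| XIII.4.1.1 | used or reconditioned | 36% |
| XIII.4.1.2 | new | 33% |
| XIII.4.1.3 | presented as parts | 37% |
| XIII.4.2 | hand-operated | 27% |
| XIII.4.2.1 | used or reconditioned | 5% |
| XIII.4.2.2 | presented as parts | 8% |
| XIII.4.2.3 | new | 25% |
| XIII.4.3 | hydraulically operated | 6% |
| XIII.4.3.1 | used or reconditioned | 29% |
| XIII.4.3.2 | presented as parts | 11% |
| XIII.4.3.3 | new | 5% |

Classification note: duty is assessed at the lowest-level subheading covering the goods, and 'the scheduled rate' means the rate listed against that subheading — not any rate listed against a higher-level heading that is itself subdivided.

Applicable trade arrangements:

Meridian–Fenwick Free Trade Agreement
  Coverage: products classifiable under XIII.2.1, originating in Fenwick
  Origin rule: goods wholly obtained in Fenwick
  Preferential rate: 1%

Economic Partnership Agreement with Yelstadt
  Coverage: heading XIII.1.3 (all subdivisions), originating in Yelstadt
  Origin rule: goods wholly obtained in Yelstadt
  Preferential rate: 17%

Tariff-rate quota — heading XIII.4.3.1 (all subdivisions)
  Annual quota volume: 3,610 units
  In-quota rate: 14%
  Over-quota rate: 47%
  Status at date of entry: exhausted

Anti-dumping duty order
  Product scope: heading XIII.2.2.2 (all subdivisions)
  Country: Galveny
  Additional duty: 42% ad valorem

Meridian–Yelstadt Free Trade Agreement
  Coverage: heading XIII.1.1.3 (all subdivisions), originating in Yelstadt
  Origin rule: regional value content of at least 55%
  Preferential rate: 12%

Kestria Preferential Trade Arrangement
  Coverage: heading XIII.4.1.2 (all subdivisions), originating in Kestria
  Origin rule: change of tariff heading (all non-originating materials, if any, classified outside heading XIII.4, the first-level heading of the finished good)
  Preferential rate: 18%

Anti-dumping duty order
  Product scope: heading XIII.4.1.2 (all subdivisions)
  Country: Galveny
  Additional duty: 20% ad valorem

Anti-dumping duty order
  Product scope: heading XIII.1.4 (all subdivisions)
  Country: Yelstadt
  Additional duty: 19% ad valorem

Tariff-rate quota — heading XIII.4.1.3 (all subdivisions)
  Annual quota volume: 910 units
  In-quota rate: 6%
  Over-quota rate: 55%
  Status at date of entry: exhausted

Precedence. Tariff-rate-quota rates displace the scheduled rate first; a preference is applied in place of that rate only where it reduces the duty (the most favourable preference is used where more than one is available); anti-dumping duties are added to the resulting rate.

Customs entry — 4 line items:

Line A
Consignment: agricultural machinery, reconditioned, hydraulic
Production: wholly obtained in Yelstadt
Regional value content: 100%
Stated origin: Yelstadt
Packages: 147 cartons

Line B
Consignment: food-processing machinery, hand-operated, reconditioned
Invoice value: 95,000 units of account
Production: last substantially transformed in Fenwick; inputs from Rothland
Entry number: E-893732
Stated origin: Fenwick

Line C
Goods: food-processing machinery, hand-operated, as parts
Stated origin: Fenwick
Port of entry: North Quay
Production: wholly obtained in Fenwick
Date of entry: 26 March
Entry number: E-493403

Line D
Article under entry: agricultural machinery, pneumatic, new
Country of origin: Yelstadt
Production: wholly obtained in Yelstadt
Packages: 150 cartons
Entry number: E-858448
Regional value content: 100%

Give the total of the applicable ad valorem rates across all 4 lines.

Line A: agricultural → XIII.1; hydraulic → XIII.1.2; reconditioned → XIII.1.2.3. Scheduled 7%. Yelstadt agreement on XIII.1.3: XIII.1.2.3 not covered; Yelstadt agreement on XIII.1.1.3: XIII.1.2.3 not covered. → 7%.
Line B: food-processing → XIII.2; hand-operated → XIII.2.1; reconditioned → XIII.2.1.3. Scheduled 25%. Fenwick agreement on XIII.2.1: not wholly obtained. → 25%.
Line C: food-processing → XIII.2; hand-operated → XIII.2.1; as parts → XIII.2.1.2. Scheduled 12%. Fenwick agreement on XIII.2.1: wholly obtained → 1% available; preferential 1%. → 1%.
Line D: agricultural → XIII.1; pneumatic → XIII.1.4; new → XIII.1.4.1. Scheduled 21%. Yelstadt agreement on XIII.1.3: XIII.1.4.1 not covered; Yelstadt agreement on XIII.1.1.3: XIII.1.4.1 not covered; anti-dumping (Yelstadt, XIII.1.4): +19%; total 21% + 19% = 40%. → 40%.
Sum: 7% + 25% + 1% + 40% = 73%.

73%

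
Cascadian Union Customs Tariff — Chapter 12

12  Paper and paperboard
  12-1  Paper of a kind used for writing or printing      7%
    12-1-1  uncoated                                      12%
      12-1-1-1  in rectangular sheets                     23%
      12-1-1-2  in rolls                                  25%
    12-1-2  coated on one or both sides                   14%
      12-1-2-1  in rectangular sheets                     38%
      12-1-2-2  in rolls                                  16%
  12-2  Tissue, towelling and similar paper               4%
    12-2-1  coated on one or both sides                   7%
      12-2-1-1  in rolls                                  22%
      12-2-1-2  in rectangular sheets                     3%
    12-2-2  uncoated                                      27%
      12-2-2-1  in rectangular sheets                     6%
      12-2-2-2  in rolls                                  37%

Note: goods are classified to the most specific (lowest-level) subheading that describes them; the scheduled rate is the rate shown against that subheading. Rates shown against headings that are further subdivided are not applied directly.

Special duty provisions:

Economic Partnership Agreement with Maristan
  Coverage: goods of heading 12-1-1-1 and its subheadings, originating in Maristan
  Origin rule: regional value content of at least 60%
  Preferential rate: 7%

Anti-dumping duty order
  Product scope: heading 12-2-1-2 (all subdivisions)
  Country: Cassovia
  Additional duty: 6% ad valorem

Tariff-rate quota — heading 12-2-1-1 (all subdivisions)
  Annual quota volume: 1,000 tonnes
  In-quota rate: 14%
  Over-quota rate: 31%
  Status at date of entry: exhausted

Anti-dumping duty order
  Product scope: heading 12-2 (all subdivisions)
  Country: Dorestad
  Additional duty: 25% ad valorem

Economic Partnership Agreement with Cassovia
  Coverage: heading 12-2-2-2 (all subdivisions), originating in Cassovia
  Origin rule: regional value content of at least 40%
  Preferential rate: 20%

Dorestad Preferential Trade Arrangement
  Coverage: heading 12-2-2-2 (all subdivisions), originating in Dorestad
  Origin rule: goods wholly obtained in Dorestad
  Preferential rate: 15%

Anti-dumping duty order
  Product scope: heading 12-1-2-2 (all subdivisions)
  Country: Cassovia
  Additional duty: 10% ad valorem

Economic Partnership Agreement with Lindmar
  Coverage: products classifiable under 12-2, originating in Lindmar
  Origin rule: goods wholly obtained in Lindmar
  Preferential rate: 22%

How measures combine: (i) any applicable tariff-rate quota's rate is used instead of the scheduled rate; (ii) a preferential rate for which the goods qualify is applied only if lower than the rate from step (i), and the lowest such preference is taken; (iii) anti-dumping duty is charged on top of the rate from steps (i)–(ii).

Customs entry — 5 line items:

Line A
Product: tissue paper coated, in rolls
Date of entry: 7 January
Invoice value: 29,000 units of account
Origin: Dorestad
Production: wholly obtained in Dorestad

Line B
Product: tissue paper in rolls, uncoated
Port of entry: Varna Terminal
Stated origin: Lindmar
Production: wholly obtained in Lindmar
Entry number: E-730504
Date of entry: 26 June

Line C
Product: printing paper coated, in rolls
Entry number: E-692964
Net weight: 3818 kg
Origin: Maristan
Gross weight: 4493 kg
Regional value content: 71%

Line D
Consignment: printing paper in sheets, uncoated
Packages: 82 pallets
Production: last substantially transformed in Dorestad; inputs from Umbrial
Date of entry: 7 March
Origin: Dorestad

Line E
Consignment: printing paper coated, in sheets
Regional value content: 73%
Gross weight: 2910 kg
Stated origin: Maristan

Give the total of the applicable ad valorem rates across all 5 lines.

Line A: tissue paper → 12-2; coated → 12-2-1; in rolls → 12-2-1-1. Scheduled 22%. quota on 12-2-1-1 exhausted → over-quota 31%; Dorestad agreement on 12-2-2-2: 12-2-1-1 not covered; anti-dumping (Dorestad, 12-2): +25%; total 31% + 25% = 56%. → 56%.
Line B: tissue paper → 12-2; uncoated → 12-2-2; in rolls → 12-2-2-2. Scheduled 37%. Lindmar agreement on 12-2: wholly obtained → 22% available; preferential 22%. → 22%.
Line C: printing paper → 12-1; coated → 12-1-2; in rolls → 12-1-2-2. Scheduled 16%. Maristan agreement on 12-1-1-1: 12-1-2-2 not covered. → 16%.
Line D: printing paper → 12-1; uncoated → 12-1-1; in sheets → 12-1-1-1. Scheduled 23%. Dorestad agreement on 12-2-2-2: 12-1-1-1 not covered. → 23%.
Line E: printing paper → 12-1; coated → 12-1-2; in sheets → 12-1-2-1. Scheduled 38%. Maristan agreement on 12-1-1-1: 12-1-2-1 not covered. → 38%.
Sum: 56% + 22% + 16% + 23% + 38% = 155%.

155%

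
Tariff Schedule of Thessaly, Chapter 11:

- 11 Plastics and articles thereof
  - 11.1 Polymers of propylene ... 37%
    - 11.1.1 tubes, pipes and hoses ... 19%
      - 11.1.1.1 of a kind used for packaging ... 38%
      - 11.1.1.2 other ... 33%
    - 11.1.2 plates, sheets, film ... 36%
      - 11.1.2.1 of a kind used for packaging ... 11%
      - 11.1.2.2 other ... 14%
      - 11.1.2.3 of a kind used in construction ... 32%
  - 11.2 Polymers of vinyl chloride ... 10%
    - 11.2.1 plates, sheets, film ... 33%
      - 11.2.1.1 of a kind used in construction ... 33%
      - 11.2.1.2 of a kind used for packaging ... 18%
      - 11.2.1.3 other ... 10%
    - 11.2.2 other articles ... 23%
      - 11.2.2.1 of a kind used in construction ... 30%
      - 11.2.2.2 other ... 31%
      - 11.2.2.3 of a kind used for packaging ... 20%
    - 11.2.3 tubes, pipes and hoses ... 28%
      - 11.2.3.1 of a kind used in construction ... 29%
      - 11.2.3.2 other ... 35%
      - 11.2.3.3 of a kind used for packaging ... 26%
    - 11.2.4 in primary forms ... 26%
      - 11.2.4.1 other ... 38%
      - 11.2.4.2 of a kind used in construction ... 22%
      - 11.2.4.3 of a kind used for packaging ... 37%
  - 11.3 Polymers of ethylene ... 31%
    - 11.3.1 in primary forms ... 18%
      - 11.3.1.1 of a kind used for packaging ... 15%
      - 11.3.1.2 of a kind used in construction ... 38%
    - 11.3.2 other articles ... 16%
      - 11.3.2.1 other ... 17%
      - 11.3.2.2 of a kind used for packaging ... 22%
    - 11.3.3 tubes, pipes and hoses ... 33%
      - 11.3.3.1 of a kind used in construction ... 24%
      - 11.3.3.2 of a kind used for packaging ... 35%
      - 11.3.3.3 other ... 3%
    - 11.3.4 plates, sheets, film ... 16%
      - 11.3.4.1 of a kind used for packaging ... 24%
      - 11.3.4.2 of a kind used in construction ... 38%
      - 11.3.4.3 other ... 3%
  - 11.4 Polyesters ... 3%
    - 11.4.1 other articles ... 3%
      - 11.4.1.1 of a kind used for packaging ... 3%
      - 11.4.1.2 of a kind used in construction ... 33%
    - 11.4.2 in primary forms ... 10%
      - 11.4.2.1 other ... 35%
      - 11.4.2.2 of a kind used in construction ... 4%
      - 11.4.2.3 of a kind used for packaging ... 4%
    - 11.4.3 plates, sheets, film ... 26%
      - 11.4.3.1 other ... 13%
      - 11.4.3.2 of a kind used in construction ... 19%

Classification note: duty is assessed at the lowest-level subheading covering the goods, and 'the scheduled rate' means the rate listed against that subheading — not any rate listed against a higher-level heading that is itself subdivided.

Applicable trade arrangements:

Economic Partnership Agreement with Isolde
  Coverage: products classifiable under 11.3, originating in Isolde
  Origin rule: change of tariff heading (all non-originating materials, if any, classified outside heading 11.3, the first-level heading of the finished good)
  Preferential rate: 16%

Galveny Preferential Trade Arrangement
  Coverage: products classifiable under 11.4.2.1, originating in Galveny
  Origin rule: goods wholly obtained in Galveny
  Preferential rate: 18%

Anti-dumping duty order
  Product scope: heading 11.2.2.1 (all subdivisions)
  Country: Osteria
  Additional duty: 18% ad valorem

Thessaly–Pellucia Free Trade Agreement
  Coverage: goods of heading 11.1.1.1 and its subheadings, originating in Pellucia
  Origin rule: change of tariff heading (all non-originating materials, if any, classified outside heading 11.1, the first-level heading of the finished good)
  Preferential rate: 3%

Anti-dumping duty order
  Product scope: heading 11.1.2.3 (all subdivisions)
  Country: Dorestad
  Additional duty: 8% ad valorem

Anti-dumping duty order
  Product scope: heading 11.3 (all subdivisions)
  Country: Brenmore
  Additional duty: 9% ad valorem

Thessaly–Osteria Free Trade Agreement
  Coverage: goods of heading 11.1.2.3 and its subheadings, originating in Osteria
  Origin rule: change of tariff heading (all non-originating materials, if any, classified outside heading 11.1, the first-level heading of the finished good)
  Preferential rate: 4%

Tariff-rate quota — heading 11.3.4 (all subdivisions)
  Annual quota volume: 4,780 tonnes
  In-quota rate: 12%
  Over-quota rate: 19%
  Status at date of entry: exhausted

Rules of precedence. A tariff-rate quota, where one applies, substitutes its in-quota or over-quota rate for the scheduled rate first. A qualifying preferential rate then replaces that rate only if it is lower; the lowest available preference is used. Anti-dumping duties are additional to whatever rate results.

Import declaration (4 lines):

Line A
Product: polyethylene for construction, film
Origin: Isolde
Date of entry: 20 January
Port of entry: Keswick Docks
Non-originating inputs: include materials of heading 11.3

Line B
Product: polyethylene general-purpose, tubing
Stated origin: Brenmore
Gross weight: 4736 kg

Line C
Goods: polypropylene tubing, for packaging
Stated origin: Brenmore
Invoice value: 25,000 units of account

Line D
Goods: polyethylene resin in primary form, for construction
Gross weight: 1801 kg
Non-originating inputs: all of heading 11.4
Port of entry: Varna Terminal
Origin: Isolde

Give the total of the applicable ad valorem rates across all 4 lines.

85%

Line A: polyethylene → 11.3; film → 11.3.4; for construction → 11.3.4.2. Scheduled 38%. quota on 11.3.4 exhausted → over-quota 19%; Isolde agreement on 11.3: CTH not met. → 19%.
Line B: polyethylene → 11.3; tubing → 11.3.3; general-purpose → 11.3.3.3. Scheduled 3%. anti-dumping (Brenmore, 11.3): +9%; total 3% + 9% = 12%. → 12%.
Line C: polypropylene → 11.1; tubing → 11.1.1; for packaging → 11.1.1.1. Scheduled 38%. No special measure applies. → 38%.
Line D: polyethylene → 11.3; resin in primary form → 11.3.1; for construction → 11.3.1.2. Scheduled 38%. Isolde agreement on 11.3: CTH met → 16% available; preferential 16%. → 16%.
Sum: 19% + 12% + 38% + 16% = 85%.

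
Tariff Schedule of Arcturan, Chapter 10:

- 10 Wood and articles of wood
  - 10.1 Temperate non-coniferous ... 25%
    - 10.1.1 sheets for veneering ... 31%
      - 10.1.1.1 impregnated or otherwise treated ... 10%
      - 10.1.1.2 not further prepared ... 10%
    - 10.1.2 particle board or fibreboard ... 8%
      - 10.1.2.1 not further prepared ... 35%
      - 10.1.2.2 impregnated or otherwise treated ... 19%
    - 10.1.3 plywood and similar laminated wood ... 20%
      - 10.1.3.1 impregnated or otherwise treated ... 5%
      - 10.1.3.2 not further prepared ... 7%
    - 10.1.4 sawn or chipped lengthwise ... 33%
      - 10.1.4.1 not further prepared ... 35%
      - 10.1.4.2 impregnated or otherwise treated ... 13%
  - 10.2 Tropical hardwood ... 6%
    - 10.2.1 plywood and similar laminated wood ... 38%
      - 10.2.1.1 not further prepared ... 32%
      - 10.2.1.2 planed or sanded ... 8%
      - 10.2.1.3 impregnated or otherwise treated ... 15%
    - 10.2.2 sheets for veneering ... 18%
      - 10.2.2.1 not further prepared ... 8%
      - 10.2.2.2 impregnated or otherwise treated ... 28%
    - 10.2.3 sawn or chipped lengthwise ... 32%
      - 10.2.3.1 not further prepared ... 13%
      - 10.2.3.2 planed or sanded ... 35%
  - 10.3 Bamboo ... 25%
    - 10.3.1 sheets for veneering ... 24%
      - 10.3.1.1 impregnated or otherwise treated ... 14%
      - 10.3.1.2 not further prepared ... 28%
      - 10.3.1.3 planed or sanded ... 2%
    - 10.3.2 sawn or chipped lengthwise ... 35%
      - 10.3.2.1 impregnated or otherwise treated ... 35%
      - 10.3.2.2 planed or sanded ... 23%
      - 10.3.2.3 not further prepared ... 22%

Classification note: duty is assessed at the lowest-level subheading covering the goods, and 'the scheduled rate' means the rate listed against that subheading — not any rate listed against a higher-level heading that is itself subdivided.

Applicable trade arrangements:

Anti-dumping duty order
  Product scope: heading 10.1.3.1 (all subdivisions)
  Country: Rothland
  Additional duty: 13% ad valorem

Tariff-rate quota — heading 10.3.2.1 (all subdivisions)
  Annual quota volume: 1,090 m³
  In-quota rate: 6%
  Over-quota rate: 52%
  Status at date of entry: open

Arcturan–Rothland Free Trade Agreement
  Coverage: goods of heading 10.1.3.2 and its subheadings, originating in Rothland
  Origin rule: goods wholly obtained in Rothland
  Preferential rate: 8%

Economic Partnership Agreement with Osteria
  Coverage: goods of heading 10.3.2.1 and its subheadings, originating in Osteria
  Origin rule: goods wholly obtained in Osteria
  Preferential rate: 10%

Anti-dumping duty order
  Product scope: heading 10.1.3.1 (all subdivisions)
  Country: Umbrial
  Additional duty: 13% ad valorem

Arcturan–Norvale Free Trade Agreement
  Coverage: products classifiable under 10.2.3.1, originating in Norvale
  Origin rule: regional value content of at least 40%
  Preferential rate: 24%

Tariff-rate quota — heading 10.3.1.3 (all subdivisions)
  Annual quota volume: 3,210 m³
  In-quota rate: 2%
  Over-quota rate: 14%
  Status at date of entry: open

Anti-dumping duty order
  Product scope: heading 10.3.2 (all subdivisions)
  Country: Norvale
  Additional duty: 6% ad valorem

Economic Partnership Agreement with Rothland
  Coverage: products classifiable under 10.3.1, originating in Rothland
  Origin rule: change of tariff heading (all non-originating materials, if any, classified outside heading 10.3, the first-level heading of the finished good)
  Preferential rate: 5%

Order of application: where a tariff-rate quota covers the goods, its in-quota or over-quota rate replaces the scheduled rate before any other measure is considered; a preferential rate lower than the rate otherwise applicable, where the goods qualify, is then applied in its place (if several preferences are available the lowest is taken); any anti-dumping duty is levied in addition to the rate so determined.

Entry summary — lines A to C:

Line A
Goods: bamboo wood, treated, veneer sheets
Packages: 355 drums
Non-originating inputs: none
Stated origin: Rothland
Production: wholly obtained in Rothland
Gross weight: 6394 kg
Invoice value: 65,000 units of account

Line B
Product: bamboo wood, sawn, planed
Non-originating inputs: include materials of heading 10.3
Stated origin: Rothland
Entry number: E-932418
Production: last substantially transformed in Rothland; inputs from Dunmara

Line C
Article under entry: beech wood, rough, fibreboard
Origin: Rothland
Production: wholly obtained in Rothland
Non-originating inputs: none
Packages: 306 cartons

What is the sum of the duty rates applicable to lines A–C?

63%

Line A: bamboo → 10.3; veneer sheets → 10.3.1; treated → 10.3.1.1. Scheduled 14%. Rothland agreement on 10.1.3.2: 10.3.1.1 not covered; Rothland agreement on 10.3.1: CTH met → 5% available; preferential 5%. → 5%.
Line B: bamboo → 10.3; sawn → 10.3.2; planed → 10.3.2.2. Scheduled 23%. Rothland agreement on 10.1.3.2: 10.3.2.2 not covered; Rothland agreement on 10.3.1: 10.3.2.2 not covered. → 23%.
Line C: beech → 10.1; fibreboard → 10.1.2; rough → 10.1.2.1. Scheduled 35%. Rothland agreement on 10.1.3.2: 10.1.2.1 not covered; Rothland agreement on 10.3.1: 10.1.2.1 not covered. → 35%.
Sum: 5% + 23% + 35% = 63%.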